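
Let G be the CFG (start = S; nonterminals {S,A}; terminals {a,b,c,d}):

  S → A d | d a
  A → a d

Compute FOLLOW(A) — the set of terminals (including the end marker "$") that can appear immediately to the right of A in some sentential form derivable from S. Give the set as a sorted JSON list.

FIRST iteration:
round 1:
  A via A→a d: +{a}
  S via S→A d: +{a}
  S via S→d a: +{d}
  FIRST(S)={a,d}  FIRST(A)={a}
round 2: (stable)
  FIRST(S)={a,d}  FIRST(A)={a}

FOLLOW iteration:
seed FOLLOW(S) with $
pass 1:
  S→A d: FOLLOW(A) ⊇ FIRST(d) = {d}; new: +{d}
  FOLLOW[S]={$}  FOLLOW[A]={d}
pass 2: — fixpoint
  FOLLOW[S]={$}  FOLLOW[A]={d}

FOLLOW(A) = ["d"]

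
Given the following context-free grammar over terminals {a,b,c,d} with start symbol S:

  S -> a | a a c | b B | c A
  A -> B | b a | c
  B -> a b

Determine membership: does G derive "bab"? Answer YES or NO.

CNF form of G:
  S -> T0 X3 | T1 B | T2 A | a
  A -> T0 T1 | T1 T0 | c
  B -> T0 T1
  T0 -> a
  T1 -> b
  T2 -> c
  X3 -> T0 T2

CYK table (by increasing span):
  [0..0]={T1}  "b"  orig:{}
  [1..1]={S,T0}  "a"  orig:{S}
  [2..2]={T1}  "b"  orig:{}
  [0..1]={A}  "ba"
  [1..2]={A,B}  "ab"
  [0..2]={S}  "bab"

S ∈ T[0,2] ⇒ YES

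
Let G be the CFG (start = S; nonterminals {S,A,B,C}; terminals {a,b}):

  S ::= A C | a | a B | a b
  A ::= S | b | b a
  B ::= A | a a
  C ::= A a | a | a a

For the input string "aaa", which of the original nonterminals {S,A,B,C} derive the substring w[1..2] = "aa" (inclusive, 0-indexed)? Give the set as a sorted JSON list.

Convert to CNF:
  S -> A C | T0 B | T0 T1 | a
  A -> A C | T0 B | T0 T1 | T1 T0 | a | b
  B -> A C | T0 B | T0 T0 | T0 T1 | T1 T0 | a | b
  C -> A T0 | T0 T0 | a
  T0 -> a
  T1 -> b

CYK fill — only the sub-triangle for w[1..2]:
  T[1,1] 'a' = {A,B,C,S,T0}  orig:{A,B,C,S}
  T[2,2] 'a' = {A,B,C,S,T0}  orig:{A,B,C,S}
  T[1,2] 'aa' = {A,B,C,S}

Original NTs in T[1,2] deriving "aa": ["A", "B", "C", "S"]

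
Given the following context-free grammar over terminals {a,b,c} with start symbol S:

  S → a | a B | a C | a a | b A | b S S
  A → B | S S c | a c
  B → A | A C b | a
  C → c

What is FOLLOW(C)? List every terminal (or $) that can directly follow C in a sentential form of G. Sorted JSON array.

FIRST iteration:
pass 1:
  A via A→a c: +{a}
  B via B→A: +{a}
  C via C→c: +{c}
  S via S→a: +{a}
  S via S→b A: +{b}
  S: {a,b}  A: {a}  B: {a}  C: {c}
pass 2:
  A via A→S S c: +{b}
  B via B→A: +{b}
  S: {a,b}  A: {a,b}  B: {a,b}  C: {c}
pass 3: (no change)
  S: {a,b}  A: {a,b}  B: {a,b}  C: {c}

Compute FOLLOW by fixpoint:
seed FOLLOW(S) with $
pass 1:
  A→S S c: FOLLOW(S) ⊇ FIRST(S) = {a,b}; new: +{a,b}
  A→S S c: FOLLOW(S) ⊇ FIRST(c) = {c}; new: +{c}
  B→A C b: FOLLOW(A) ⊇ FIRST(C) = {c}; new: +{c}
  B→A C b: FOLLOW(C) ⊇ FIRST(b) = {b}; new: +{b}
  S→a B: FOLLOW(B) ⊇ FOLLOW(S) ⊇ {$,a,b,c}; new: +{$,a,b,c}
  S→a C: FOLLOW(C) ⊇ FOLLOW(S) ⊇ {$,a,b,c}; new: +{$,a,c}
  S→b A: FOLLOW(A) ⊇ FOLLOW(S) ⊇ {$,a,b,c}; new: +{$,a,b}
  S: {$,a,b,c}  A: {$,a,b,c}  B: {$,a,b,c}  C: {$,a,b,c}
pass 2: done
  S: {$,a,b,c}  A: {$,a,b,c}  B: {$,a,b,c}  C: {$,a,b,c}

FOLLOW(C) = ["$", "a", "b", "c"]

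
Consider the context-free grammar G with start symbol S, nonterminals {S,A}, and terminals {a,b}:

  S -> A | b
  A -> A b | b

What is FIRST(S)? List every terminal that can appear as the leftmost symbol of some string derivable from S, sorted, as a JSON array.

Compute FIRST by fixpoint:
[1]
  A via A→b: +{b}
  S via S→A: +{b}
  S: {b}  A: {b}
[2] (no change)
  S: {b}  A: {b}

FIRST(S) = ["b"]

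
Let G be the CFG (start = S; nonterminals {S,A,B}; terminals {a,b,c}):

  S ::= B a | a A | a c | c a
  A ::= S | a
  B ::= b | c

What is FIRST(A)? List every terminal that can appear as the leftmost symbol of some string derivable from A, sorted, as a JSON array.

FIRST iteration:
pass 1:
  A via A→a: +{a}
  B via B→b: +{b}
  B via B→c: +{c}
  S via S→B a: +{b,c}
  S via S→a A: +{a}
  S: {a,b,c}  A: {a}  B: {b,c}
pass 2:
  A via A→S: +{b,c}
  S: {a,b,c}  A: {a,b,c}  B: {b,c}
pass 3: (no change)
  S: {a,b,c}  A: {a,b,c}  B: {b,c}

FIRST(A) = ["a", "b", "c"]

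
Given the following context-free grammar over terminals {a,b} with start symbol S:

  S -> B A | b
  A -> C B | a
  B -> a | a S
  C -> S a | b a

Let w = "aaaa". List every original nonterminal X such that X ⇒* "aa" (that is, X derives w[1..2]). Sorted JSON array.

Convert to CNF:
  S -> B A | b
  A -> C B | a
  B -> T0 S | a
  C -> S T0 | T1 T0
  T0 -> a
  T1 -> b

CYK table (by increasing span) — only the sub-triangle for w[1..2]:
  cell(1,1) a: {A,B,T0}  orig:{A,B}
  cell(2,2) a: {A,B,T0}  orig:{A,B}
  cell(1,2) aa: {S}

Original NTs in T[1,2] deriving "aa": ["S"]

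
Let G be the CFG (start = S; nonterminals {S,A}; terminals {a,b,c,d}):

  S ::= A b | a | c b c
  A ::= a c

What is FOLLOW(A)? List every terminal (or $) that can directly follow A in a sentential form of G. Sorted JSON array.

Compute FIRST by fixpoint:
pass 1:
  A via A→a c: +{a}
  S via S→A b: +{a}
  S via S→c b c: +{c}
  FIRST[S]={a,c}  FIRST[A]={a}
pass 2: done
  FIRST[S]={a,c}  FIRST[A]={a}

FOLLOW iteration:
seed FOLLOW(S) with $
pass 1:
  S→A b: FOLLOW(A) ⊇ FIRST(b) = {b}; new: +{b}
  S: {$}  A: {b}
pass 2: done
  S: {$}  A: {b}

FOLLOW(A) = ["b"]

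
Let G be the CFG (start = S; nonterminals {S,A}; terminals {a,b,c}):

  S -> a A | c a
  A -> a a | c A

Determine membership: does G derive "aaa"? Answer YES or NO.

CNF form of G:
  S -> T0 A | T1 T0
  A -> T0 T0 | T1 A
  T0 -> a
  T1 -> c

CYK table (by increasing span):
  [0..0]={T0}  "a"  orig:{}
  [1..1]={T0}  "a"  orig:{}
  [2..2]={T0}  "a"  orig:{}
  [0..1]={A}  "aa"
  [1..2]={A}  "aa"
  [0..2]={S}  "aaa"

S ∈ T[0,2] ⇒ YES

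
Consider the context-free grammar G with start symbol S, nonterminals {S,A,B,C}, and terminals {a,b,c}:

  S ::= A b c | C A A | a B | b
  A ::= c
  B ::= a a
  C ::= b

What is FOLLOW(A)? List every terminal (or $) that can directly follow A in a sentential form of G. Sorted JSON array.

Compute FIRST by fixpoint:
iter 1:
  A via A→c: +{c}
  B via B→a a: +{a}
  C via C→b: +{b}
  S via S→A b c: +{c}
  S via S→C A A: +{b}
  S via S→a B: +{a}
  FIRST(S)={a,b,c}  FIRST(A)={c}  FIRST(B)={a}  FIRST(C)={b}
iter 2: done
  FIRST(S)={a,b,c}  FIRST(A)={c}  FIRST(B)={a}  FIRST(C)={b}

FOLLOW iteration:
FOLLOW(S) := {$}
pass 1:
  S→A b c: FOLLOW(A) ⊇ FIRST(b) = {b}; new: +{b}
  S→C A A: FOLLOW(C) ⊇ FIRST(A) = {c}; new: +{c}
  S→C A A: FOLLOW(A) ⊇ FIRST(A) = {c}; new: +{c}
  S→C A A: FOLLOW(A) ⊇ FOLLOW(S) ⊇ {$}; new: +{$}
  S→a B: FOLLOW(B) ⊇ FOLLOW(S) ⊇ {$}; new: +{$}
  FOLLOW(S)={$}  FOLLOW(A)={$,b,c}  FOLLOW(B)={$}  FOLLOW(C)={c}
pass 2: done
  FOLLOW(S)={$}  FOLLOW(A)={$,b,c}  FOLLOW(B)={$}  FOLLOW(C)={c}

FOLLOW(A) = ["$", "b", "c"]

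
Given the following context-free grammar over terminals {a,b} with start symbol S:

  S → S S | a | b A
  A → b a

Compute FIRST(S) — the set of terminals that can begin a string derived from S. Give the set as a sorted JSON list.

FIRST sets, iterate to fixpoint:
[1]
  A via A→b a: +{b}
  S via S→a: +{a}
  S via S→b A: +{b}
  FIRST[S]={a,b}  FIRST[A]={b}
[2] (no change)
  FIRST[S]={a,b}  FIRST[A]={b}

FIRST(S) = ["a", "b"]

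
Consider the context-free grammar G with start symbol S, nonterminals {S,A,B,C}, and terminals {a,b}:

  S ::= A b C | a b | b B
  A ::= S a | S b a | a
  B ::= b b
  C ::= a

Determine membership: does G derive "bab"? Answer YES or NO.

CNF form of G:
  S -> A X3 | T0 T1 | T1 B
  A -> S T0 | S X2 | a
  B -> T1 T1
  C -> a
  T0 -> a
  T1 -> b
  X2 -> T1 T0
  X3 -> T1 C

CYK table (by increasing span):
  cell(0,0) b: {T1}  orig:{}
  cell(1,1) a: {A,C,T0}  orig:{A,C}
  cell(2,2) b: {T1}  orig:{}
  cell(0,1) ba: {X2,X3}  orig:{}
  cell(1,2) ab: {S}
  cell(0,2) bab: ∅

S ∉ T[0,2] ⇒ NO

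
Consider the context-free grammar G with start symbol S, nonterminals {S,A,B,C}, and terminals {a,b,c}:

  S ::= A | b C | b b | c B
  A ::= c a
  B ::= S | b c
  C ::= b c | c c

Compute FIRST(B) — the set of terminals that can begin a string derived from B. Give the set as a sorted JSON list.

FIRST sets, iterate to fixpoint:
iter 1:
  A via A→c a: +{c}
  B via B→b c: +{b}
  C via C→b c: +{b}
  C via C→c c: +{c}
  S via S→A: +{c}
  S via S→b C: +{b}
  FIRST(S)={b,c}  FIRST(A)={c}  FIRST(B)={b}  FIRST(C)={b,c}
iter 2:
  B via B→S: +{c}
  FIRST(S)={b,c}  FIRST(A)={c}  FIRST(B)={b,c}  FIRST(C)={b,c}
iter 3: (no change)
  FIRST(S)={b,c}  FIRST(A)={c}  FIRST(B)={b,c}  FIRST(C)={b,c}

FIRST(B) = ["b", "c"]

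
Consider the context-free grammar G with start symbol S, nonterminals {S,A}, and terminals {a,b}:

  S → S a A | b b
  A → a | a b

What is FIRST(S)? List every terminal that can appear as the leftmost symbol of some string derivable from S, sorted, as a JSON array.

Compute FIRST by fixpoint:
pass 1:
  A via A→a: +{a}
  S via S→b b: +{b}
  FIRST(S)={b}  FIRST(A)={a}
pass 2: — fixpoint
  FIRST(S)={b}  FIRST(A)={a}

FIRST(S) = ["b"]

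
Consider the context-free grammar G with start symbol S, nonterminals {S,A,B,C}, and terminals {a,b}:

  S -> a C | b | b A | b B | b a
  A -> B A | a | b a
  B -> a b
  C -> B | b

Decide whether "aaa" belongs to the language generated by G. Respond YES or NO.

CNF form of G:
  S -> T0 A | T0 B | T0 T1 | T1 C | b
  A -> B A | T0 T1 | a
  B -> T1 T0
  C -> T1 T0 | b
  T0 -> b
  T1 -> a

Fill CYK table bottom-up:
  T[0,0] 'a' = {A,T1}  orig:{A}
  T[1,1] 'a' = {A,T1}  orig:{A}
  T[2,2] 'a' = {A,T1}  orig:{A}
  T[0,1] 'aa' = ∅
  T[1,2] 'aa' = ∅
  T[0,2] 'aaa' = ∅

S ∉ T[0,2] ⇒ NO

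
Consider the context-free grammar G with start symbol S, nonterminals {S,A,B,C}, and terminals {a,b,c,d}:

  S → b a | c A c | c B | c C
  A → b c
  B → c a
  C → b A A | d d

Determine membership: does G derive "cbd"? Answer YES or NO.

Convert to CNF:
  S -> T0 T2 | T1 B | T1 C | T1 X5
  A -> T0 T1
  B -> T1 T2
  C -> T0 X4 | T3 T3
  T0 -> b
  T1 -> c
  T2 -> a
  T3 -> d
  X4 -> A A
  X5 -> A T1

Fill CYK table bottom-up:
  [0..0]={T1}  "c"  orig:{}
  [1..1]={T0}  "b"  orig:{}
  [2..2]={T3}  "d"  orig:{}
  [0..1]=∅  "cb"
  [1..2]=∅  "bd"
  [0..2]=∅  "cbd"

S ∉ T[0,2] ⇒ NO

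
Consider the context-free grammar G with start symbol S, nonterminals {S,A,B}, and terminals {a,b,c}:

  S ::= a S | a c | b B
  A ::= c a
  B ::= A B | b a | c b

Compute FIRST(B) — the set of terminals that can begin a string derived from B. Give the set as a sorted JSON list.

FIRST iteration:
pass 1:
  A via A→c a: +{c}
  B via B→A B: +{c}
  B via B→b a: +{b}
  S via S→a S: +{a}
  S via S→b B: +{b}
  FIRST(S)={a,b}  FIRST(A)={c}  FIRST(B)={b,c}
pass 2: (no change)
  FIRST(S)={a,b}  FIRST(A)={c}  FIRST(B)={b,c}

FIRST(B) = ["b", "c"]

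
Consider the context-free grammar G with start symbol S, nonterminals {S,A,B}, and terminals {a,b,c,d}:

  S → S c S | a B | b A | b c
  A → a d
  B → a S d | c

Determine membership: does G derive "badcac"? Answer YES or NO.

CNF form of G:
  S -> S X5 | T0 B | T3 A | T3 T2
  A -> T0 T1
  B -> T0 X4 | c
  T0 -> a
  T1 -> d
  T2 -> c
  T3 -> b
  X4 -> S T1
  X5 -> T2 S

CYK fill:
  cell(0,0) b: {T3}  orig:{}
  cell(1,1) a: {T0}  orig:{}
  cell(2,2) d: {T1}  orig:{}
  cell(3,3) c: {B,T2}  orig:{B}
  cell(4,4) a: {T0}  orig:{}
  cell(5,5) c: {B,T2}  orig:{B}
  cell(0,1) ba: ∅
  cell(1,2) ad: {A}
  cell(2,3) dc: ∅
  cell(3,4) ca: ∅
  cell(4,5) ac: {S}
  cell(0,2) bad: {S}
  cell(1,3) adc: ∅
  cell(2,4) dca: ∅
  cell(3,5) cac: {X5}  orig:{}
  cell(0,3) badc: ∅
  cell(1,4) adca: ∅
  cell(2,5) dcac: ∅
  cell(0,4) badca: ∅
  cell(1,5) adcac: ∅
  cell(0,5) badcac: {S}

S ∈ T[0,5] ⇒ YES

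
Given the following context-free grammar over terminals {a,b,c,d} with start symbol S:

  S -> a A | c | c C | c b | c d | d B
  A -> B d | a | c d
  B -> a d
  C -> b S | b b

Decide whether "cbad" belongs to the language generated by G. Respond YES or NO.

CNF form of G:
  S -> T0 B | T1 C | T1 T0 | T1 T3 | T2 A | c
  A -> B T0 | T1 T0 | a
  B -> T2 T0
  C -> T3 S | T3 T3
  T0 -> d
  T1 -> c
  T2 -> a
  T3 -> b

CYK table (by increasing span):
  T[0,0] 'c' = {S,T1}  orig:{S}
  T[1,1] 'b' = {T3}  orig:{}
  T[2,2] 'a' = {A,T2}  orig:{A}
  T[3,3] 'd' = {T0}  orig:{}
  T[0,1] 'cb' = {S}
  T[1,2] 'ba' = ∅
  T[2,3] 'ad' = {B}
  T[0,2] 'cba' = ∅
  T[1,3] 'bad' = ∅
  T[0,3] 'cbad' = ∅

S ∉ T[0,3] ⇒ NO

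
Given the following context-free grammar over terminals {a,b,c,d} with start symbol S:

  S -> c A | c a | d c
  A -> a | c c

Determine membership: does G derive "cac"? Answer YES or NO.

CNF form of G:
  S -> T0 A | T0 T1 | T2 T0
  A -> T0 T0 | a
  T0 -> c
  T1 -> a
  T2 -> d

Fill CYK table bottom-up:
  [0..0]={T0}  "c"  orig:{}
  [1..1]={A,T1}  "a"  orig:{A}
  [2..2]={T0}  "c"  orig:{}
  [0..1]={S}  "ca"
  [1..2]=∅  "ac"
  [0..2]=∅  "cac"

S ∉ T[0,2] ⇒ NO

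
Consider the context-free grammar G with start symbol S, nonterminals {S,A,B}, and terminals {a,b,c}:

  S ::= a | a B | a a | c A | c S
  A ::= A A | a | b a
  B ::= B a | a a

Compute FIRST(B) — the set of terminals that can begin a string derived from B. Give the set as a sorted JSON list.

FIRST iteration:
pass 1:
  A via A→a: +{a}
  A via A→b a: +{b}
  B via B→a a: +{a}
  S via S→a: +{a}
  S via S→c A: +{c}
  FIRST(S)={a,c}  FIRST(A)={a,b}  FIRST(B)={a}
pass 2: (stable)
  FIRST(S)={a,c}  FIRST(A)={a,b}  FIRST(B)={a}

FIRST(B) = ["a"]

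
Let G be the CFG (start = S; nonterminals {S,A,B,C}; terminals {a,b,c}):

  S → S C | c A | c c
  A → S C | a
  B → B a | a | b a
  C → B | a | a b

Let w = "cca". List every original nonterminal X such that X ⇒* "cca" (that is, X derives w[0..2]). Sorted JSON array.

CNF form of G:
  S -> S C | T2 A | T2 T2
  A -> S C | a
  B -> B T0 | T1 T0 | a
  C -> B T0 | T0 T1 | T1 T0 | a
  T0 -> a
  T1 -> b
  T2 -> c

CYK fill (cells [i..j] with 0 ≤ i ≤ j ≤ 2 only):
  T[0,0] 'c' = {T2}  orig:{}
  T[1,1] 'c' = {T2}  orig:{}
  T[2,2] 'a' = {A,B,C,T0}  orig:{A,B,C}
  T[0,1] 'cc' = {S}
  T[1,2] 'ca' = {S}
  T[0,2] 'cca' = {A,S}

Original NTs in T[0,2] deriving "cca": ["A", "S"]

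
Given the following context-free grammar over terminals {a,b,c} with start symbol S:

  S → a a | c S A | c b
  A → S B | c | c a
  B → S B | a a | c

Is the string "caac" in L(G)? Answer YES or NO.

Convert to CNF:
  S -> T0 T2 | T0 X3 | T1 T1
  A -> S B | T0 T1 | c
  B -> S B | T1 T1 | c
  T0 -> c
  T1 -> a
  T2 -> b
  X3 -> S A

Fill CYK table bottom-up:
  [0..0]={A,B,T0}  "c"  orig:{A,B}
  [1..1]={T1}  "a"  orig:{}
  [2..2]={T1}  "a"  orig:{}
  [3..3]={A,B,T0}  "c"  orig:{A,B}
  [0..1]={A}  "ca"
  [1..2]={B,S}  "aa"
  [2..3]=∅  "ac"
  [0..2]=∅  "caa"
  [1..3]={A,B,X3}  "aac"  orig:{A,B}
  [0..3]={S}  "caac"

S ∈ T[0,3] ⇒ YES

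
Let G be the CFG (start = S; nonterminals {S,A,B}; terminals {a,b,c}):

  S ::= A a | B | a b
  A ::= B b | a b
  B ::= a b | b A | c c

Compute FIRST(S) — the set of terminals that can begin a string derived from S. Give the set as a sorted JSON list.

FIRST sets, iterate to fixpoint:
[1]
  A via A→a b: +{a}
  B via B→a b: +{a}
  B via B→b A: +{b}
  B via B→c c: +{c}
  S via S→A a: +{a}
  S via S→B: +{b,c}
  FIRST(S)={a,b,c}  FIRST(A)={a}  FIRST(B)={a,b,c}
[2]
  A via A→B b: +{b,c}
  FIRST(S)={a,b,c}  FIRST(A)={a,b,c}  FIRST(B)={a,b,c}
[3] (stable)
  FIRST(S)={a,b,c}  FIRST(A)={a,b,c}  FIRST(B)={a,b,c}

FIRST(S) = ["a", "b", "c"]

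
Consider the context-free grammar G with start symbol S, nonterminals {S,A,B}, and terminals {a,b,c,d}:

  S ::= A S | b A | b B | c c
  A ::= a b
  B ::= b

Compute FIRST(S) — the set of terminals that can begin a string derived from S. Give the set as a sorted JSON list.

Compute FIRST by fixpoint:
[1]
  A via A→a b: +{a}
  B via B→b: +{b}
  S via S→A S: +{a}
  S via S→b A: +{b}
  S via S→c c: +{c}
  FIRST[S]={a,b,c}  FIRST[A]={a}  FIRST[B]={b}
[2] (stable)
  FIRST[S]={a,b,c}  FIRST[A]={a}  FIRST[B]={b}

FIRST(S) = ["a", "b", "c"]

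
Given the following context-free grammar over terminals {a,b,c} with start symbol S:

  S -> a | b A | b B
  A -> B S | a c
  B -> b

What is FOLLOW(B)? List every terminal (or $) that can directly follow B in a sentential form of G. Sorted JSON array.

FIRST sets, iterate to fixpoint:
iter 1:
  A via A→a c: +{a}
  B via B→b: +{b}
  S via S→a: +{a}
  S via S→b A: +{b}
  S: {a,b}  A: {a}  B: {b}
iter 2:
  A via A→B S: +{b}
  S: {a,b}  A: {a,b}  B: {b}
iter 3: (stable)
  S: {a,b}  A: {a,b}  B: {b}

FOLLOW sets:
seed FOLLOW(S) with $
round 1:
  A→B S: FOLLOW(B) ⊇ FIRST(S) = {a,b}; new: +{a,b}
  S→b A: FOLLOW(A) ⊇ FOLLOW(S) ⊇ {$}; new: +{$}
  S→b B: FOLLOW(B) ⊇ FOLLOW(S) ⊇ {$}; new: +{$}
  FOLLOW(S)={$}  FOLLOW(A)={$}  FOLLOW(B)={$,a,b}
round 2: (no change)
  FOLLOW(S)={$}  FOLLOW(A)={$}  FOLLOW(B)={$,a,b}

FOLLOW(B) = ["$", "a", "b"]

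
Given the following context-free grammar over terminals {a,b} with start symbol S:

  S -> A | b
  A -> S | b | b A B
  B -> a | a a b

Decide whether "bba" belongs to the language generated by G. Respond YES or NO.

Convert to CNF:
  S -> T0 X4 | b
  A -> T0 X2 | b
  B -> T1 X3 | a
  T0 -> b
  T1 -> a
  X2 -> A B
  X3 -> T1 T0
  X4 -> A B

CYK fill:
  T[0,0] 'b' = {A,S,T0}  orig:{A,S}
  T[1,1] 'b' = {A,S,T0}  orig:{A,S}
  T[2,2] 'a' = {B,T1}  orig:{B}
  T[0,1] 'bb' = ∅
  T[1,2] 'ba' = {X2,X4}  orig:{}
  T[0,2] 'bba' = {A,S}

S ∈ T[0,2] ⇒ YES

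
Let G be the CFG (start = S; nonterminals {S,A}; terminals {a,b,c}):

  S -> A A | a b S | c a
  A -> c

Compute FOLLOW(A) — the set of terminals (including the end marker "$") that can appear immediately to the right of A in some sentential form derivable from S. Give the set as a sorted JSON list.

FIRST iteration:
iter 1:
  A via A→c: +{c}
  S via S→A A: +{c}
  S via S→a b S: +{a}
  FIRST(S)={a,c}  FIRST(A)={c}
iter 2: — fixpoint
  FIRST(S)={a,c}  FIRST(A)={c}

Compute FOLLOW by fixpoint:
initialize: $ ∈ FOLLOW(S)
iter 1:
  S→A A: FOLLOW(A) ⊇ FIRST(A) = {c}; new: +{c}
  S→A A: FOLLOW(A) ⊇ FOLLOW(S) ⊇ {$}; new: +{$}
  FOLLOW(S)={$}  FOLLOW(A)={$,c}
iter 2: (stable)
  FOLLOW(S)={$}  FOLLOW(A)={$,c}

FOLLOW(A) = ["$", "c"]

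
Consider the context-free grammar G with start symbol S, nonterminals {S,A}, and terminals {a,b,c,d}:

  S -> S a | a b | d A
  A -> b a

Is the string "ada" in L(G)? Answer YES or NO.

CNF form of G:
  S -> S T1 | T1 T0 | T2 A
  A -> T0 T1
  T0 -> b
  T1 -> a
  T2 -> d

Fill CYK table bottom-up:
  cell(0,0) a: {T1}  orig:{}
  cell(1,1) d: {T2}  orig:{}
  cell(2,2) a: {T1}  orig:{}
  cell(0,1) ad: ∅
  cell(1,2) da: ∅
  cell(0,2) ada: ∅

S ∉ T[0,2] ⇒ NO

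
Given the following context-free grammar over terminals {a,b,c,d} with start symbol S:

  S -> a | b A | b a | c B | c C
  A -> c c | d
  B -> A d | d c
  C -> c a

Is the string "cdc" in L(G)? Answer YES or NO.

Convert to CNF:
  S -> T0 B | T0 C | T3 A | T3 T2 | a
  A -> T0 T0 | d
  B -> A T1 | T1 T0
  C -> T0 T2
  T0 -> c
  T1 -> d
  T2 -> a
  T3 -> b

CYK fill:
  cell(0,0) c: {T0}  orig:{}
  cell(1,1) d: {A,T1}  orig:{A}
  cell(2,2) c: {T0}  orig:{}
  cell(0,1) cd: ∅
  cell(1,2) dc: {B}
  cell(0,2) cdc: {S}

S ∈ T[0,2] ⇒ YES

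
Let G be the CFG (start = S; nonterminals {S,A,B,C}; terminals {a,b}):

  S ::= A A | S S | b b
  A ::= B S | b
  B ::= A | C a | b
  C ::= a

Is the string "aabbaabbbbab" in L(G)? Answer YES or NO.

Convert to CNF:
  S -> A A | S S | T1 T1
  A -> B S | b
  B -> B S | C T0 | b
  C -> a
  T0 -> a
  T1 -> b

CYK table (by increasing span):
  cell(0,0) a: {C,T0}  orig:{C}
  cell(1,1) a: {C,T0}  orig:{C}
  cell(2,2) b: {A,B,T1}  orig:{A,B}
  cell(3,3) b: {A,B,T1}  orig:{A,B}
  cell(4,4) a: {C,T0}  orig:{C}
  cell(5,5) a: {C,T0}  orig:{C}
  cell(6,6) b: {A,B,T1}  orig:{A,B}
  cell(7,7) b: {A,B,T1}  orig:{A,B}
  cell(8,8) b: {A,B,T1}  orig:{A,B}
  cell(9,9) b: {A,B,T1}  orig:{A,B}
  cell(10,10) a: {C,T0}  orig:{C}
  cell(11,11) b: {A,B,T1}  orig:{A,B}
  cell(0,1) aa: {B}
  cell(1,2) ab: ∅
  cell(2,3) bb: {S}
  cell(3,4) ba: ∅
  cell(4,5) aa: {B}
  cell(5,6) ab: ∅
  cell(6,7) bb: {S}
  cell(7,8) bb: {S}
  cell(8,9) bb: {S}
  cell(9,10) ba: ∅
  cell(10,11) ab: ∅
  cell(0,2) aab: ∅
  cell(1,3) abb: ∅
  cell(2,4) bba: ∅
  cell(3,5) baa: ∅
  cell(4,6) aab: ∅
  cell(5,7) abb: ∅
  cell(6,8) bbb: {A,B}
  cell(7,9) bbb: {A,B}
  cell(8,10) bba: ∅
  cell(9,11) bab: ∅
  cell(0,3) aabb: {A,B}
  cell(1,4) abba: ∅
  cell(2,5) bbaa: ∅
  cell(3,6) baab: ∅
  cell(4,7) aabb: {A,B}
  cell(5,8) abbb: ∅
  cell(6,9) bbbb: {S}
  cell(7,10) bbba: ∅
  cell(8,11) bbab: ∅
  cell(0,4) aabba: ∅
  cell(1,5) abbaa: ∅
  cell(2,6) bbaab: ∅
  cell(3,7) baabb: {S}
  cell(4,8) aabbb: {S}
  cell(5,9) abbbb: ∅
  cell(6,10) bbbba: ∅
  cell(7,11) bbbab: ∅
  cell(0,5) aabbaa: ∅
  cell(1,6) abbaab: ∅
  cell(2,7) bbaabb: {A,B}
  cell(3,8) baabbb: {A,B}
  cell(4,9) aabbbb: {A,B}
  cell(5,10) abbbba: ∅
  cell(6,11) bbbbab: ∅
  cell(0,6) aabbaab: ∅
  cell(1,7) abbaabb: ∅
  cell(2,8) bbaabbb: {S}
  cell(3,9) baabbbb: {S}
  cell(4,10) aabbbba: ∅
  cell(5,11) abbbbab: ∅
  cell(0,7) aabbaabb: {S}
  cell(1,8) abbaabbb: ∅
  cell(2,9) bbaabbbb: {A,B}
  cell(3,10) baabbbba: ∅
  cell(4,11) aabbbbab: ∅
  cell(0,8) aabbaabbb: {A,B}
  cell(1,9) abbaabbbb: ∅
  cell(2,10) bbaabbbba: ∅
  cell(3,11) baabbbbab: ∅
  cell(0,9) aabbaabbbb: {S}
  cell(1,10) abbaabbbba: ∅
  cell(2,11) bbaabbbbab: ∅
  cell(0,10) aabbaabbbba: ∅
  cell(1,11) abbaabbbbab: ∅
  cell(0,11) aabbaabbbbab: ∅

S ∉ T[0,11] ⇒ NO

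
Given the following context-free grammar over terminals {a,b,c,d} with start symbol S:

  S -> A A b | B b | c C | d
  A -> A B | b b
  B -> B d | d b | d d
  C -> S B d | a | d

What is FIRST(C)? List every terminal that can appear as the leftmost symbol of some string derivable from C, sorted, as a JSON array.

FIRST sets, iterate to fixpoint:
pass 1:
  A via A→b b: +{b}
  B via B→d b: +{d}
  C via C→a: +{a}
  C via C→d: +{d}
  S via S→A A b: +{b}
  S via S→B b: +{d}
  S via S→c C: +{c}
  S: {b,c,d}  A: {b}  B: {d}  C: {a,d}
pass 2:
  C via C→S B d: +{b,c}
  S: {b,c,d}  A: {b}  B: {d}  C: {a,b,c,d}
pass 3: — fixpoint
  S: {b,c,d}  A: {b}  B: {d}  C: {a,b,c,d}

FIRST(C) = ["a", "b", "c", "d"]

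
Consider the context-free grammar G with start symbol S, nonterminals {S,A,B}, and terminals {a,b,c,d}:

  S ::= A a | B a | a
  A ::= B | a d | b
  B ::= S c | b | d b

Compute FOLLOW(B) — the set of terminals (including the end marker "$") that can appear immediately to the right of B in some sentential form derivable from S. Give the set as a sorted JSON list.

FIRST iteration:
[1]
  A via A→a d: +{a}
  A via A→b: +{b}
  B via B→b: +{b}
  B via B→d b: +{d}
  S via S→A a: +{a,b}
  S via S→B a: +{d}
  FIRST[S]={a,b,d}  FIRST[A]={a,b}  FIRST[B]={b,d}
[2]
  A via A→B: +{d}
  B via B→S c: +{a}
  FIRST[S]={a,b,d}  FIRST[A]={a,b,d}  FIRST[B]={a,b,d}
[3] done
  FIRST[S]={a,b,d}  FIRST[A]={a,b,d}  FIRST[B]={a,b,d}

Compute FOLLOW by fixpoint:
FOLLOW(S) := {$}
pass 1:
  B→S c: FOLLOW(S) ⊇ FIRST(c) = {c}; new: +{c}
  S→A a: FOLLOW(A) ⊇ FIRST(a) = {a}; new: +{a}
  S→B a: FOLLOW(B) ⊇ FIRST(a) = {a}; new: +{a}
  FOLLOW[S]={$,c}  FOLLOW[A]={a}  FOLLOW[B]={a}
pass 2: done
  FOLLOW[S]={$,c}  FOLLOW[A]={a}  FOLLOW[B]={a}

FOLLOW(B) = ["a"]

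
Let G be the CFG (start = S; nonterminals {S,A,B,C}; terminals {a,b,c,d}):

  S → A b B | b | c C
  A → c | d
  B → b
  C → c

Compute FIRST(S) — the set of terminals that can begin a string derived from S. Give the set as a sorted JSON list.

FIRST sets, iterate to fixpoint:
pass 1:
  A via A→c: +{c}
  A via A→d: +{d}
  B via B→b: +{b}
  C via C→c: +{c}
  S via S→A b B: +{c,d}
  S via S→b: +{b}
  FIRST[S]={b,c,d}  FIRST[A]={c,d}  FIRST[B]={b}  FIRST[C]={c}
pass 2: done
  FIRST[S]={b,c,d}  FIRST[A]={c,d}  FIRST[B]={b}  FIRST[C]={c}

FIRST(S) = ["b", "c", "d"]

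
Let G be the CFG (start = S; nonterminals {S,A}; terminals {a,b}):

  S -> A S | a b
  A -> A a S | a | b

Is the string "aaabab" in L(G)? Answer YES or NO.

CNF form of G:
  S -> A S | T0 T1
  A -> A X2 | a | b
  T0 -> a
  T1 -> b
  X2 -> T0 S

CYK table (by increasing span):
  T[0,0] 'a' = {A,T0}  orig:{A}
  T[1,1] 'a' = {A,T0}  orig:{A}
  T[2,2] 'a' = {A,T0}  orig:{A}
  T[3,3] 'b' = {A,T1}  orig:{A}
  T[4,4] 'a' = {A,T0}  orig:{A}
  T[5,5] 'b' = {A,T1}  orig:{A}
  T[0,1] 'aa' = ∅
  T[1,2] 'aa' = ∅
  T[2,3] 'ab' = {S}
  T[3,4] 'ba' = ∅
  T[4,5] 'ab' = {S}
  T[0,2] 'aaa' = ∅
  T[1,3] 'aab' = {S,X2}  orig:{S}
  T[2,4] 'aba' = ∅
  T[3,5] 'bab' = {S}
  T[0,3] 'aaab' = {A,S,X2}  orig:{A,S}
  T[1,4] 'aaba' = ∅
  T[2,5] 'abab' = {S,X2}  orig:{S}
  T[0,4] 'aaaba' = ∅
  T[1,5] 'aabab' = {A,S,X2}  orig:{A,S}
  T[0,5] 'aaabab' = {A,S,X2}  orig:{A,S}

S ∈ T[0,5] ⇒ YES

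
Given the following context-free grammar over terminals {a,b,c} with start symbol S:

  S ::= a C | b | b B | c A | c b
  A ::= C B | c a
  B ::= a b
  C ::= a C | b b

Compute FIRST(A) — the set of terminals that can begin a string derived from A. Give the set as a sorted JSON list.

FIRST sets, iterate to fixpoint:
[1]
  A via A→c a: +{c}
  B via B→a b: +{a}
  C via C→a C: +{a}
  C via C→b b: +{b}
  S via S→a C: +{a}
  S via S→b: +{b}
  S via S→c A: +{c}
  S: {a,b,c}  A: {c}  B: {a}  C: {a,b}
[2]
  A via A→C B: +{a,b}
  S: {a,b,c}  A: {a,b,c}  B: {a}  C: {a,b}
[3] done
  S: {a,b,c}  A: {a,b,c}  B: {a}  C: {a,b}

FIRST(A) = ["a", "b", "c"]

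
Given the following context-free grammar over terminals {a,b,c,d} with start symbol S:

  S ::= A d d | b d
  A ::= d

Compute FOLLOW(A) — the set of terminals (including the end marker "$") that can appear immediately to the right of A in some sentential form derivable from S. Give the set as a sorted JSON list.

Compute FIRST by fixpoint:
iter 1:
  A via A→d: +{d}
  S via S→A d d: +{d}
  S via S→b d: +{b}
  FIRST[S]={b,d}  FIRST[A]={d}
iter 2: done
  FIRST[S]={b,d}  FIRST[A]={d}

FOLLOW iteration:
initialize: $ ∈ FOLLOW(S)
iter 1:
  S→A d d: FOLLOW(A) ⊇ FIRST(d) = {d}; new: +{d}
  FOLLOW(S)={$}  FOLLOW(A)={d}
iter 2: done
  FOLLOW(S)={$}  FOLLOW(A)={d}

FOLLOW(A) = ["d"]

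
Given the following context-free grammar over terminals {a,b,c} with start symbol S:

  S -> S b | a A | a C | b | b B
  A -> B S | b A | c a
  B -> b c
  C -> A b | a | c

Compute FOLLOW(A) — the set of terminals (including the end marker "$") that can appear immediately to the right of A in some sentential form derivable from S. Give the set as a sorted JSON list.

FIRST sets, iterate to fixpoint:
round 1:
  A via A→b A: +{b}
  A via A→c a: +{c}
  B via B→b c: +{b}
  C via C→A b: +{b,c}
  C via C→a: +{a}
  S via S→a A: +{a}
  S via S→b: +{b}
  FIRST[S]={a,b}  FIRST[A]={b,c}  FIRST[B]={b}  FIRST[C]={a,b,c}
round 2: (no change)
  FIRST[S]={a,b}  FIRST[A]={b,c}  FIRST[B]={b}  FIRST[C]={a,b,c}

FOLLOW sets:
FOLLOW(S) := {$}
round 1:
  A→B S: FOLLOW(B) ⊇ FIRST(S) = {a,b}; new: +{a,b}
  C→A b: FOLLOW(A) ⊇ FIRST(b) = {b}; new: +{b}
  S→S b: FOLLOW(S) ⊇ FIRST(b) = {b}; new: +{b}
  S→a A: FOLLOW(A) ⊇ FOLLOW(S) ⊇ {$,b}; new: +{$}
  S→a C: FOLLOW(C) ⊇ FOLLOW(S) ⊇ {$,b}; new: +{$,b}
  S→b B: FOLLOW(B) ⊇ FOLLOW(S) ⊇ {$,b}; new: +{$}
  S: {$,b}  A: {$,b}  B: {$,a,b}  C: {$,b}
round 2: — fixpoint
  S: {$,b}  A: {$,b}  B: {$,a,b}  C: {$,b}

FOLLOW(A) = ["$", "b"]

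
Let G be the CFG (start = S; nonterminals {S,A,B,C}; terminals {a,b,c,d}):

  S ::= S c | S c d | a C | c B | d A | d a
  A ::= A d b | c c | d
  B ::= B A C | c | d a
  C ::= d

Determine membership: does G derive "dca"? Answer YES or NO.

CNF form of G:
  S -> S T2 | S X6 | T0 A | T0 T3 | T2 B | T3 C
  A -> A X4 | T2 T2 | d
  B -> B X5 | T0 T3 | c
  C -> d
  T0 -> d
  T1 -> b
  T2 -> c
  T3 -> a
  X4 -> T0 T1
  X5 -> A C
  X6 -> T2 T0

CYK fill:
  [0..0]={A,C,T0}  "d"  orig:{A,C}
  [1..1]={B,T2}  "c"  orig:{B}
  [2..2]={T3}  "a"  orig:{}
  [0..1]=∅  "dc"
  [1..2]=∅  "ca"
  [0..2]=∅  "dca"

S ∉ T[0,2] ⇒ NO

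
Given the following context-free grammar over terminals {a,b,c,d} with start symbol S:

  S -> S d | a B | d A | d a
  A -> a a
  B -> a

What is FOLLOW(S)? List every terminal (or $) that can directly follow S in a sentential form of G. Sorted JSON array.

FIRST sets, iterate to fixpoint:
iter 1:
  A via A→a a: +{a}
  B via B→a: +{a}
  S via S→a B: +{a}
  S via S→d A: +{d}
  FIRST(S)={a,d}  FIRST(A)={a}  FIRST(B)={a}
iter 2: (no change)
  FIRST(S)={a,d}  FIRST(A)={a}  FIRST(B)={a}

Compute FOLLOW by fixpoint:
seed FOLLOW(S) with $
iter 1:
  S→S d: FOLLOW(S) ⊇ FIRST(d) = {d}; new: +{d}
  S→a B: FOLLOW(B) ⊇ FOLLOW(S) ⊇ {$,d}; new: +{$,d}
  S→d A: FOLLOW(A) ⊇ FOLLOW(S) ⊇ {$,d}; new: +{$,d}
  FOLLOW(S)={$,d}  FOLLOW(A)={$,d}  FOLLOW(B)={$,d}
iter 2: (no change)
  FOLLOW(S)={$,d}  FOLLOW(A)={$,d}  FOLLOW(B)={$,d}

FOLLOW(S) = ["$", "d"]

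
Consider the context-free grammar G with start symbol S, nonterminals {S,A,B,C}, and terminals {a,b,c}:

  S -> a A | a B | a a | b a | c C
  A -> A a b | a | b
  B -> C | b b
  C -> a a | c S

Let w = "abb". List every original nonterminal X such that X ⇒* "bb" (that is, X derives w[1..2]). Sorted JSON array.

Convert to CNF:
  S -> T0 A | T0 B | T0 T0 | T1 T0 | T2 C
  A -> A X3 | a | b
  B -> T0 T0 | T1 T1 | T2 S
  C -> T0 T0 | T2 S
  T0 -> a
  T1 -> b
  T2 -> c
  X3 -> T0 T1

Fill CYK table bottom-up — only the sub-triangle for w[1..2]:
  cell(1,1) b: {A,T1}  orig:{A}
  cell(2,2) b: {A,T1}  orig:{A}
  cell(1,2) bb: {B}

Original NTs in T[1,2] deriving "bb": ["B"]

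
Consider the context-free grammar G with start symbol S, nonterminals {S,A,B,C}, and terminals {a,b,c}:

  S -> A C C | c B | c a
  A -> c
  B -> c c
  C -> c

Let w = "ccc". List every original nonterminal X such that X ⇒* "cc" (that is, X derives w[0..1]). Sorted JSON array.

CNF form of G:
  S -> A X2 | T0 B | T0 T1
  A -> c
  B -> T0 T0
  C -> c
  T0 -> c
  T1 -> a
  X2 -> C C

Fill CYK table bottom-up — only the sub-triangle for w[0..1]:
  [0..0]={A,C,T0}  "c"  orig:{A,C}
  [1..1]={A,C,T0}  "c"  orig:{A,C}
  [0..1]={B,X2}  "cc"  orig:{B}

Original NTs in T[0,1] deriving "cc": ["B"]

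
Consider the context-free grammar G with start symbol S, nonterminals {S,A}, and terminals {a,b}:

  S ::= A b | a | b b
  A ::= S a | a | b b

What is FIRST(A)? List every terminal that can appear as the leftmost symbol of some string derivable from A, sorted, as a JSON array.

Compute FIRST by fixpoint:
pass 1:
  A via A→a: +{a}
  A via A→b b: +{b}
  S via S→A b: +{a,b}
  S: {a,b}  A: {a,b}
pass 2: (no change)
  S: {a,b}  A: {a,b}

FIRST(A) = ["a", "b"]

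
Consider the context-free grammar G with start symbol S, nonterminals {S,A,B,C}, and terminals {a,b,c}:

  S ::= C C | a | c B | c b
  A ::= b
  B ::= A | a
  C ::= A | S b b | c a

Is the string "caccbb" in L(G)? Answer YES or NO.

CNF form of G:
  S -> C C | T1 B | T1 T0 | a
  A -> b
  B -> a | b
  C -> S X3 | T1 T2 | b
  T0 -> b
  T1 -> c
  T2 -> a
  X3 -> T0 T0

CYK fill:
  [0..0]={T1}  "c"  orig:{}
  [1..1]={B,S,T2}  "a"  orig:{B,S}
  [2..2]={T1}  "c"  orig:{}
  [3..3]={T1}  "c"  orig:{}
  [4..4]={A,B,C,T0}  "b"  orig:{A,B,C}
  [5..5]={A,B,C,T0}  "b"  orig:{A,B,C}
  [0..1]={C,S}  "ca"
  [1..2]=∅  "ac"
  [2..3]=∅  "cc"
  [3..4]={S}  "cb"
  [4..5]={S,X3}  "bb"  orig:{S}
  [0..2]=∅  "cac"
  [1..3]=∅  "acc"
  [2..4]=∅  "ccb"
  [3..5]=∅  "cbb"
  [0..3]=∅  "cacc"
  [1..4]=∅  "accb"
  [2..5]=∅  "ccbb"
  [0..4]=∅  "caccb"
  [1..5]=∅  "accbb"
  [0..5]=∅  "caccbb"

S ∉ T[0,5] ⇒ NO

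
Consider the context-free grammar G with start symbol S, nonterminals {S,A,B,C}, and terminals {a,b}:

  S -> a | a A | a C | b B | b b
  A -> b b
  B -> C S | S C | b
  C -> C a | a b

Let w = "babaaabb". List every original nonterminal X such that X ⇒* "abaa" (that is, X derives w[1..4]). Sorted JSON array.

Convert to CNF:
  S -> T0 B | T0 T0 | T1 A | T1 C | a
  A -> T0 T0
  B -> C S | S C | b
  C -> C T1 | T1 T0
  T0 -> b
  T1 -> a

CYK fill (cells [i..j] with 1 ≤ i ≤ j ≤ 4 only):
  T[1,1] 'a' = {S,T1}  orig:{S}
  T[2,2] 'b' = {B,T0}  orig:{B}
  T[3,3] 'a' = {S,T1}  orig:{S}
  T[4,4] 'a' = {S,T1}  orig:{S}
  T[1,2] 'ab' = {C}
  T[2,3] 'ba' = ∅
  T[3,4] 'aa' = ∅
  T[1,3] 'aba' = {B,C}
  T[2,4] 'baa' = ∅
  T[1,4] 'abaa' = {B,C}

Original NTs in T[1,4] deriving "abaa": ["B", "C"]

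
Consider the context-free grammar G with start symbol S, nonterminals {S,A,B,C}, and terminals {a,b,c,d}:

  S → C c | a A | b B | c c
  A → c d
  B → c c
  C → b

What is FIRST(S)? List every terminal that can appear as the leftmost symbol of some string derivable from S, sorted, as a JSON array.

FIRST iteration:
pass 1:
  A via A→c d: +{c}
  B via B→c c: +{c}
  C via C→b: +{b}
  S via S→C c: +{b}
  S via S→a A: +{a}
  S via S→c c: +{c}
  FIRST(S)={a,b,c}  FIRST(A)={c}  FIRST(B)={c}  FIRST(C)={b}
pass 2: done
  FIRST(S)={a,b,c}  FIRST(A)={c}  FIRST(B)={c}  FIRST(C)={b}

FIRST(S) = ["a", "b", "c"]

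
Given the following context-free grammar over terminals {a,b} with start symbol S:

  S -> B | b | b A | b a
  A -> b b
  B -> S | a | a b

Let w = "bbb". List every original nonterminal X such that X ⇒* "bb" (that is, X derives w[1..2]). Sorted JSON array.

Convert to CNF:
  S -> T0 A | T0 T1 | T1 T0 | a | b
  A -> T0 T0
  B -> T0 A | T0 T1 | T1 T0 | a | b
  T0 -> b
  T1 -> a

Fill CYK table bottom-up — only the sub-triangle for w[1..2]:
  cell(1,1) b: {B,S,T0}  orig:{B,S}
  cell(2,2) b: {B,S,T0}  orig:{B,S}
  cell(1,2) bb: {A}

Original NTs in T[1,2] deriving "bb": ["A"]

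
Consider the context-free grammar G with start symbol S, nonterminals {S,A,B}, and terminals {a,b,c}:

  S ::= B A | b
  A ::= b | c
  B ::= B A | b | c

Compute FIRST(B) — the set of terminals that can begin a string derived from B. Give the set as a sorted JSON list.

FIRST iteration:
iter 1:
  A via A→b: +{b}
  A via A→c: +{c}
  B via B→b: +{b}
  B via B→c: +{c}
  S via S→B A: +{b,c}
  FIRST[S]={b,c}  FIRST[A]={b,c}  FIRST[B]={b,c}
iter 2: (stable)
  FIRST[S]={b,c}  FIRST[A]={b,c}  FIRST[B]={b,c}

FIRST(B) = ["b", "c"]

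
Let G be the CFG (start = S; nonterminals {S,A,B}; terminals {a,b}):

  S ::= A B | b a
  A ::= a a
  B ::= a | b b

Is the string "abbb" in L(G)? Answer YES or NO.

CNF form of G:
  S -> A B | T1 T0
  A -> T0 T0
  B -> T1 T1 | a
  T0 -> a
  T1 -> b

CYK table (by increasing span):
  cell(0,0) a: {B,T0}  orig:{B}
  cell(1,1) b: {T1}  orig:{}
  cell(2,2) b: {T1}  orig:{}
  cell(3,3) b: {T1}  orig:{}
  cell(0,1) ab: ∅
  cell(1,2) bb: {B}
  cell(2,3) bb: {B}
  cell(0,2) abb: ∅
  cell(1,3) bbb: ∅
  cell(0,3) abbb: ∅

S ∉ T[0,3] ⇒ NO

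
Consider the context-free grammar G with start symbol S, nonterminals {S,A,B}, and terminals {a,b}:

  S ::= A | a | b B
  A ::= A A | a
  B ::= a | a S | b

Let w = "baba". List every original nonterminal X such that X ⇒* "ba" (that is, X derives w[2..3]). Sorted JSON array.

Convert to CNF:
  S -> A A | T1 B | a
  A -> A A | a
  B -> T0 S | a | b
  T0 -> a
  T1 -> b

CYK table (by increasing span), restricted to cells inside w[2..3]:
  T[2,2] 'b' = {B,T1}  orig:{B}
  T[3,3] 'a' = {A,B,S,T0}  orig:{A,B,S}
  T[2,3] 'ba' = {S}

Original NTs in T[2,3] deriving "ba": ["S"]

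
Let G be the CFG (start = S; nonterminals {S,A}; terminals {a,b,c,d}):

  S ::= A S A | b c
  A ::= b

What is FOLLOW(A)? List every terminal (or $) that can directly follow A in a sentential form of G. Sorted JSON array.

Compute FIRST by fixpoint:
pass 1:
  A via A→b: +{b}
  S via S→A S A: +{b}
  FIRST[S]={b}  FIRST[A]={b}
pass 2: — fixpoint
  FIRST[S]={b}  FIRST[A]={b}

FOLLOW iteration:
seed FOLLOW(S) with $
iter 1:
  S→A S A: FOLLOW(A) ⊇ FIRST(S) = {b}; new: +{b}
  S→A S A: FOLLOW(S) ⊇ FIRST(A) = {b}; new: +{b}
  S→A S A: FOLLOW(A) ⊇ FOLLOW(S) ⊇ {$,b}; new: +{$}
  FOLLOW(S)={$,b}  FOLLOW(A)={$,b}
iter 2: done
  FOLLOW(S)={$,b}  FOLLOW(A)={$,b}

FOLLOW(A) = ["$", "b"]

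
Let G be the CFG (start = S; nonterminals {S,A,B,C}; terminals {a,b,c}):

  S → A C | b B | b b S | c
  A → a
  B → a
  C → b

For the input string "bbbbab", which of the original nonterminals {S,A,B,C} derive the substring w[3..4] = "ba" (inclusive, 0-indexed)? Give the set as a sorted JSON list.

Convert to CNF:
  S -> A C | T0 B | T0 X1 | c
  A -> a
  B -> a
  C -> b
  T0 -> b
  X1 -> T0 S

Fill CYK table bottom-up, restricted to cells inside w[3..4]:
  T[3,3] 'b' = {C,T0}  orig:{C}
  T[4,4] 'a' = {A,B}
  T[3,4] 'ba' = {S}

Original NTs in T[3,4] deriving "ba": ["S"]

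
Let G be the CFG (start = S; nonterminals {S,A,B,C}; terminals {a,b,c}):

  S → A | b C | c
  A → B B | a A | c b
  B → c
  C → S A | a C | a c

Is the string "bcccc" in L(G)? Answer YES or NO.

CNF form of G:
  S -> B B | T0 A | T1 T2 | T2 C | c
  A -> B B | T0 A | T1 T2
  B -> c
  C -> S A | T0 C | T0 T1
  T0 -> a
  T1 -> c
  T2 -> b

Fill CYK table bottom-up:
  cell(0,0) b: {T2}  orig:{}
  cell(1,1) c: {B,S,T1}  orig:{B,S}
  cell(2,2) c: {B,S,T1}  orig:{B,S}
  cell(3,3) c: {B,S,T1}  orig:{B,S}
  cell(4,4) c: {B,S,T1}  orig:{B,S}
  cell(0,1) bc: ∅
  cell(1,2) cc: {A,S}
  cell(2,3) cc: {A,S}
  cell(3,4) cc: {A,S}
  cell(0,2) bcc: ∅
  cell(1,3) ccc: {C}
  cell(2,4) ccc: {C}
  cell(0,3) bccc: {S}
  cell(1,4) cccc: {C}
  cell(0,4) bcccc: {S}

S ∈ T[0,4] ⇒ YES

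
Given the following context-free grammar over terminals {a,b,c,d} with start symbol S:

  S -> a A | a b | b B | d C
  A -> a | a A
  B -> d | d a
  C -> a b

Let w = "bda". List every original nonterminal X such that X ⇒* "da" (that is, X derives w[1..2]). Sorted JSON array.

CNF form of G:
  S -> T0 A | T0 T2 | T1 C | T2 B
  A -> T0 A | a
  B -> T1 T0 | d
  C -> T0 T2
  T0 -> a
  T1 -> d
  T2 -> b

CYK table (by increasing span), restricted to cells inside w[1..2]:
  [1..1]={B,T1}  "d"  orig:{B}
  [2..2]={A,T0}  "a"  orig:{A}
  [1..2]={B}  "da"

Original NTs in T[1,2] deriving "da": ["B"]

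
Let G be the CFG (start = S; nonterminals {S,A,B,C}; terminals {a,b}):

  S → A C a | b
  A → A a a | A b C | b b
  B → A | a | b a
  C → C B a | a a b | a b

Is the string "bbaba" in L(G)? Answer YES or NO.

CNF form of G:
  S -> A X8 | b
  A -> A X2 | A X3 | T1 T1
  B -> A X4 | A X5 | T1 T0 | T1 T1 | a
  C -> C X6 | T0 T1 | T0 X7
  T0 -> a
  T1 -> b
  X2 -> T0 T0
  X3 -> T1 C
  X4 -> T0 T0
  X5 -> T1 C
  X6 -> B T0
  X7 -> T0 T1
  X8 -> C T0

Fill CYK table bottom-up:
  cell(0,0) b: {S,T1}  orig:{S}
  cell(1,1) b: {S,T1}  orig:{S}
  cell(2,2) a: {B,T0}  orig:{B}
  cell(3,3) b: {S,T1}  orig:{S}
  cell(4,4) a: {B,T0}  orig:{B}
  cell(0,1) bb: {A,B}
  cell(1,2) ba: {B}
  cell(2,3) ab: {C,X7}  orig:{C}
  cell(3,4) ba: {B}
  cell(0,2) bba: {X6}  orig:{}
  cell(1,3) bab: {X3,X5}  orig:{}
  cell(2,4) aba: {X8}  orig:{}
  cell(0,3) bbab: ∅
  cell(1,4) baba: ∅
  cell(0,4) bbaba: {S}

S ∈ T[0,4] ⇒ YES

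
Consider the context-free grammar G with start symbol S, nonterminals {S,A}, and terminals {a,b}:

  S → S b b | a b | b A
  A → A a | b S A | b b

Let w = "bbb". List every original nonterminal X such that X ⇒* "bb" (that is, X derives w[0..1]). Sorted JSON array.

Convert to CNF:
  S -> S X3 | T0 T1 | T1 A
  A -> A T0 | T1 T1 | T1 X2
  T0 -> a
  T1 -> b
  X2 -> S A
  X3 -> T1 T1

Fill CYK table bottom-up — only the sub-triangle for w[0..1]:
  T[0,0] 'b' = {T1}  orig:{}
  T[1,1] 'b' = {T1}  orig:{}
  T[0,1] 'bb' = {A,X3}  orig:{A}

Original NTs in T[0,1] deriving "bb": ["A"]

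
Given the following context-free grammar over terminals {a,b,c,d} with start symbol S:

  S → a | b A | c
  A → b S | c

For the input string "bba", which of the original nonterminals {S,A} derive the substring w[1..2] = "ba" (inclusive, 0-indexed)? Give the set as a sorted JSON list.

CNF form of G:
  S -> T0 A | a | c
  A -> T0 S | c
  T0 -> b

Fill CYK table bottom-up — only the sub-triangle for w[1..2]:
  T[1,1] 'b' = {T0}  orig:{}
  T[2,2] 'a' = {S}
  T[1,2] 'ba' = {A}

Original NTs in T[1,2] deriving "ba": ["A"]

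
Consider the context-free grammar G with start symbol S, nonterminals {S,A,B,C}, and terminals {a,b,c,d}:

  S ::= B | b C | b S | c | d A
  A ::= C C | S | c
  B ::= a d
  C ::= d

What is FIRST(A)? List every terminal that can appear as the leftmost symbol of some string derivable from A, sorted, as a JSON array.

Compute FIRST by fixpoint:
round 1:
  A via A→c: +{c}
  B via B→a d: +{a}
  C via C→d: +{d}
  S via S→B: +{a}
  S via S→b C: +{b}
  S via S→c: +{c}
  S via S→d A: +{d}
  FIRST[S]={a,b,c,d}  FIRST[A]={c}  FIRST[B]={a}  FIRST[C]={d}
round 2:
  A via A→C C: +{d}
  A via A→S: +{a,b}
  FIRST[S]={a,b,c,d}  FIRST[A]={a,b,c,d}  FIRST[B]={a}  FIRST[C]={d}
round 3: (stable)
  FIRST[S]={a,b,c,d}  FIRST[A]={a,b,c,d}  FIRST[B]={a}  FIRST[C]={d}

FIRST(A) = ["a", "b", "c", "d"]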